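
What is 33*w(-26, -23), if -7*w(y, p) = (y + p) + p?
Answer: 2376/7 ≈ 339.43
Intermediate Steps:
w(y, p) = -2*p/7 - y/7 (w(y, p) = -((y + p) + p)/7 = -((p + y) + p)/7 = -(y + 2*p)/7 = -2*p/7 - y/7)
33*w(-26, -23) = 33*(-2/7*(-23) - ⅐*(-26)) = 33*(46/7 + 26/7) = 33*(72/7) = 2376/7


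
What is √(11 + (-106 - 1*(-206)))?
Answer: √111 ≈ 10.536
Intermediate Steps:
√(11 + (-106 - 1*(-206))) = √(11 + (-106 + 206)) = √(11 + 100) = √111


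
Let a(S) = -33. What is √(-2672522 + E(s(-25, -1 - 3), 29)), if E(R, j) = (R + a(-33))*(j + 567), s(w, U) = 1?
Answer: 3*I*√299066 ≈ 1640.6*I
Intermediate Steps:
E(R, j) = (-33 + R)*(567 + j) (E(R, j) = (R - 33)*(j + 567) = (-33 + R)*(567 + j))
√(-2672522 + E(s(-25, -1 - 3), 29)) = √(-2672522 + (-18711 - 33*29 + 567*1 + 1*29)) = √(-2672522 + (-18711 - 957 + 567 + 29)) = √(-2672522 - 19072) = √(-2691594) = 3*I*√299066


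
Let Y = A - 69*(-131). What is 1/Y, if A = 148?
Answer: 1/9187 ≈ 0.00010885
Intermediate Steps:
Y = 9187 (Y = 148 - 69*(-131) = 148 + 9039 = 9187)
1/Y = 1/9187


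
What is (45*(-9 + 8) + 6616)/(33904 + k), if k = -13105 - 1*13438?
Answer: 6571/7361 ≈ 0.89268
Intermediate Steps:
k = -26543 (k = -13105 - 13438 = -26543)
(45*(-9 + 8) + 6616)/(33904 + k) = (45*(-9 + 8) + 6616)/(33904 - 26543) = (45*(-1) + 6616)/7361 = (-45 + 6616)*(1/7361) = 6571*(1/7361) = 6571/7361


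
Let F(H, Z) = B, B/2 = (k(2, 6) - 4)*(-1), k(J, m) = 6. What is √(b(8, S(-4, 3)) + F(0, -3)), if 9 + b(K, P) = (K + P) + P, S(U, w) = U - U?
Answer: I*√5 ≈ 2.2361*I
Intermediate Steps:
B = -4 (B = 2*((6 - 4)*(-1)) = 2*(2*(-1)) = 2*(-2) = -4)
S(U, w) = 0
F(H, Z) = -4
b(K, P) = -9 + K + 2*P (b(K, P) = -9 + ((K + P) + P) = -9 + (K + 2*P) = -9 + K + 2*P)
√(b(8, S(-4, 3)) + F(0, -3)) = √((-9 + 8 + 2*0) - 4) = √((-9 + 8 + 0) - 4) = √(-1 - 4) = √(-5) = I*√5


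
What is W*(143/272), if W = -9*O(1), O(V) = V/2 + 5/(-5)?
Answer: 1287/544 ≈ 2.3658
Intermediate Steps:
O(V) = -1 + V/2 (O(V) = V*(½) + 5*(-⅕) = V/2 - 1 = -1 + V/2)
W = 9/2 (W = -9*(-1 + (½)*1) = -9*(-1 + ½) = -9*(-½) = 9/2 ≈ 4.5000)
W*(143/272) = 9*(143/272)/2 = 9*(143*(1/272))/2 = (9/2)*(143/272) = 1287/544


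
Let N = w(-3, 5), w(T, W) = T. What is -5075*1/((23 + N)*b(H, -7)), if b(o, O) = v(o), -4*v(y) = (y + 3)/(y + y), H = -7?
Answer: 7105/2 ≈ 3552.5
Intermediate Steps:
v(y) = -(3 + y)/(8*y) (v(y) = -(y + 3)/(4*(y + y)) = -(3 + y)/(4*(2*y)) = -(3 + y)*1/(2*y)/4 = -(3 + y)/(8*y))
N = -3
b(o, O) = (-3 - o)/(8*o)
-5075*1/((23 + N)*b(H, -7)) = -5075*(-56/((-3 - 1*(-7))*(23 - 3))) = -5075*(-14/(5*(-3 + 7))) = -5075/(20*((1/8)*(-1/7)*4)) = -5075/(20*(-1/14)) = -5075/(-10/7) = -5075*(-7/10) = 7105/2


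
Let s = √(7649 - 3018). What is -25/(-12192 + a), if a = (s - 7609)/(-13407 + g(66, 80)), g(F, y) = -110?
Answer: 55687220015875/27156289557634394 - 337925*√4631/27156289557634394 ≈ 0.0020506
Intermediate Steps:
s = √4631 ≈ 68.051
a = 1087/1931 - √4631/13517 (a = (√4631 - 7609)/(-13407 - 110) = (-7609 + √4631)/(-13517) = (-7609 + √4631)*(-1/13517) = 1087/1931 - √4631/13517 ≈ 0.55789)
-25/(-12192 + a) = -25/(-12192 + (1087/1931 - √4631/13517)) = -25/(-23541665/1931 - √4631/13517)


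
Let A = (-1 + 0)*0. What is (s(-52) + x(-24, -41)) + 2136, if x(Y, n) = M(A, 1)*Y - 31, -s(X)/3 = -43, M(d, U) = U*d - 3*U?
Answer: 2306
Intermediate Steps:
A = 0 (A = -1*0 = 0)
M(d, U) = -3*U + U*d
s(X) = 129 (s(X) = -3*(-43) = 129)
x(Y, n) = -31 - 3*Y (x(Y, n) = (1*(-3 + 0))*Y - 31 = (1*(-3))*Y - 31 = -3*Y - 31 = -31 - 3*Y)
(s(-52) + x(-24, -41)) + 2136 = (129 + (-31 - 3*(-24))) + 2136 = (129 + (-31 + 72)) + 2136 = (129 + 41) + 2136 = 170 + 2136 = 2306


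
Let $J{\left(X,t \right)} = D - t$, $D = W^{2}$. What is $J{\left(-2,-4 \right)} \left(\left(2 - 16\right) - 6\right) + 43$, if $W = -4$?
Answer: $-357$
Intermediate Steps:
$D = 16$ ($D = \left(-4\right)^{2} = 16$)
$J{\left(X,t \right)} = 16 - t$
$J{\left(-2,-4 \right)} \left(\left(2 - 16\right) - 6\right) + 43 = \left(16 - -4\right) \left(\left(2 - 16\right) - 6\right) + 43 = \left(16 + 4\right) \left(-14 - 6\right) + 43 = 20 \left(-20\right) + 43 = -400 + 43 = -357$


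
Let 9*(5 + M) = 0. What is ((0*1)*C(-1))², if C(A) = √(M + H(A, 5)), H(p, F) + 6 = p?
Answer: 0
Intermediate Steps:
M = -5 (M = -5 + (⅑)*0 = -5 + 0 = -5)
H(p, F) = -6 + p
C(A) = √(-11 + A) (C(A) = √(-5 + (-6 + A)) = √(-11 + A))
((0*1)*C(-1))² = ((0*1)*√(-11 - 1))² = (0*√(-12))² = (0*(2*I*√3))² = 0² = 0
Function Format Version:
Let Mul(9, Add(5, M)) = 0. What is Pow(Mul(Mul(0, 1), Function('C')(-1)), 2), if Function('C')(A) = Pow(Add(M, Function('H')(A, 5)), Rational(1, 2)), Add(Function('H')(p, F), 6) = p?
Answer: 0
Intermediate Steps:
M = -5 (M = Add(-5, Mul(Rational(1, 9), 0)) = Add(-5, 0) = -5)
Function('H')(p, F) = Add(-6, p)
Function('C')(A) = Pow(Add(-11, A), Rational(1, 2)) (Function('C')(A) = Pow(Add(-5, Add(-6, A)), Rational(1, 2)) = Pow(Add(-11, A), Rational(1, 2)))
Pow(Mul(Mul(0, 1), Function('C')(-1)), 2) = Pow(Mul(Mul(0, 1), Pow(Add(-11, -1), Rational(1, 2))), 2) = Pow(Mul(0, Pow(-12, Rational(1, 2))), 2) = Pow(Mul(0, Mul(2, I, Pow(3, Rational(1, 2)))), 2) = Pow(0, 2) = 0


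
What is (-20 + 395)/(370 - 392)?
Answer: -375/22 ≈ -17.045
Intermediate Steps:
(-20 + 395)/(370 - 392) = 375/(-22) = 375*(-1/22) = -375/22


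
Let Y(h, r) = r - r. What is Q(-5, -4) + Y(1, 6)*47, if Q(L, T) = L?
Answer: -5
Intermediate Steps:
Y(h, r) = 0
Q(-5, -4) + Y(1, 6)*47 = -5 + 0*47 = -5 + 0 = -5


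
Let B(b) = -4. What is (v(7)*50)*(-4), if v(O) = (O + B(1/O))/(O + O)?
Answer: -300/7 ≈ -42.857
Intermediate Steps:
v(O) = (-4 + O)/(2*O) (v(O) = (O - 4)/(O + O) = (-4 + O)/((2*O)) = (-4 + O)*(1/(2*O)) = (-4 + O)/(2*O))
(v(7)*50)*(-4) = (((½)*(-4 + 7)/7)*50)*(-4) = (((½)*(⅐)*3)*50)*(-4) = ((3/14)*50)*(-4) = (75/7)*(-4) = -300/7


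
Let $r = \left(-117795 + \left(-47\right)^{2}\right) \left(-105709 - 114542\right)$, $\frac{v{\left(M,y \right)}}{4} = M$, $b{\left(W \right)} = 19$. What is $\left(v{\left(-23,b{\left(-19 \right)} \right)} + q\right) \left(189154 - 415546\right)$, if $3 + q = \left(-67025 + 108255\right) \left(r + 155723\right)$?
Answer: $-237629410730947420200$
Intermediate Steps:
$v{\left(M,y \right)} = 4 M$
$r = 25457932086$ ($r = \left(-117795 + 2209\right) \left(-220251\right) = \left(-115586\right) \left(-220251\right) = 25457932086$)
$q = 1049636960365067$ ($q = -3 + \left(-67025 + 108255\right) \left(25457932086 + 155723\right) = -3 + 41230 \cdot 25458087809 = -3 + 1049636960365070 = 1049636960365067$)
$\left(v{\left(-23,b{\left(-19 \right)} \right)} + q\right) \left(189154 - 415546\right) = \left(4 \left(-23\right) + 1049636960365067\right) \left(189154 - 415546\right) = \left(-92 + 1049636960365067\right) \left(-226392\right) = 1049636960364975 \left(-226392\right) = -237629410730947420200$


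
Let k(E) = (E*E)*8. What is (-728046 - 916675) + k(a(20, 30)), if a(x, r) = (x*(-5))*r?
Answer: 70355279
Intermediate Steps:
a(x, r) = -5*r*x (a(x, r) = (-5*x)*r = -5*r*x)
k(E) = 8*E**2 (k(E) = E**2*8 = 8*E**2)
(-728046 - 916675) + k(a(20, 30)) = (-728046 - 916675) + 8*(-5*30*20)**2 = -1644721 + 8*(-3000)**2 = -1644721 + 8*9000000 = -1644721 + 72000000 = 70355279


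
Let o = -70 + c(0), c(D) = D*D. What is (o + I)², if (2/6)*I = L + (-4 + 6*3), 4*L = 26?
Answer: 289/4 ≈ 72.250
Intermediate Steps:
L = 13/2 (L = (¼)*26 = 13/2 ≈ 6.5000)
c(D) = D²
o = -70 (o = -70 + 0² = -70 + 0 = -70)
I = 123/2 (I = 3*(13/2 + (-4 + 6*3)) = 3*(13/2 + (-4 + 18)) = 3*(13/2 + 14) = 3*(41/2) = 123/2 ≈ 61.500)
(o + I)² = (-70 + 123/2)² = (-17/2)² = 289/4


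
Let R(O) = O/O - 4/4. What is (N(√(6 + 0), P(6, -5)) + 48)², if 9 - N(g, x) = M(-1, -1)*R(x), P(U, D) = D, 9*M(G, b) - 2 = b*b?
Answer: 3249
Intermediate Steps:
M(G, b) = 2/9 + b²/9 (M(G, b) = 2/9 + (b*b)/9 = 2/9 + b²/9)
R(O) = 0 (R(O) = 1 - 4*¼ = 1 - 1 = 0)
N(g, x) = 9 (N(g, x) = 9 - (2/9 + (⅑)*(-1)²)*0 = 9 - (2/9 + (⅑)*1)*0 = 9 - (2/9 + ⅑)*0 = 9 - 0/3 = 9 - 1*0 = 9 + 0 = 9)
(N(√(6 + 0), P(6, -5)) + 48)² = (9 + 48)² = 57² = 3249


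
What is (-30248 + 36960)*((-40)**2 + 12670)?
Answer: 95780240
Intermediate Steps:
(-30248 + 36960)*((-40)**2 + 12670) = 6712*(1600 + 12670) = 6712*14270 = 95780240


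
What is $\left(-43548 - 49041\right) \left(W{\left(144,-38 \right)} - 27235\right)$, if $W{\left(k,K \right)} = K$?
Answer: $2525179797$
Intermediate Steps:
$\left(-43548 - 49041\right) \left(W{\left(144,-38 \right)} - 27235\right) = \left(-43548 - 49041\right) \left(-38 - 27235\right) = \left(-92589\right) \left(-27273\right) = 2525179797$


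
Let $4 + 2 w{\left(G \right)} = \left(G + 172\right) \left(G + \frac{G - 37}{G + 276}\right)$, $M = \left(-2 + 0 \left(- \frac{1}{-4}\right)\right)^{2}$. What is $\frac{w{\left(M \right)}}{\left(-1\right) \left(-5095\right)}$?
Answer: $\frac{11887}{178325} \approx 0.066659$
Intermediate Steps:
$M = 4$ ($M = \left(-2 + 0 \left(\left(-1\right) \left(- \frac{1}{4}\right)\right)\right)^{2} = \left(-2 + 0 \cdot \frac{1}{4}\right)^{2} = \left(-2 + 0\right)^{2} = \left(-2\right)^{2} = 4$)
$w{\left(G \right)} = -2 + \frac{\left(172 + G\right) \left(G + \frac{-37 + G}{276 + G}\right)}{2}$ ($w{\left(G \right)} = -2 + \frac{\left(G + 172\right) \left(G + \frac{G - 37}{G + 276}\right)}{2} = -2 + \frac{\left(172 + G\right) \left(G + \frac{-37 + G}{276 + G}\right)}{2}$)
$\frac{w{\left(M \right)}}{\left(-1\right) \left(-5095\right)} = \frac{\frac{1}{2} \frac{1}{276 + 4} \left(-7468 + 4^{3} + 449 \cdot 4^{2} + 47603 \cdot 4\right)}{\left(-1\right) \left(-5095\right)} = \frac{\frac{1}{2} \cdot \frac{1}{280} \left(-7468 + 64 + 449 \cdot 16 + 190412\right)}{5095} = \frac{1}{2} \cdot \frac{1}{280} \left(-7468 + 64 + 7184 + 190412\right) \frac{1}{5095} = \frac{1}{2} \cdot \frac{1}{280} \cdot 190192 \cdot \frac{1}{5095} = \frac{11887}{35} \cdot \frac{1}{5095} = \frac{11887}{178325}$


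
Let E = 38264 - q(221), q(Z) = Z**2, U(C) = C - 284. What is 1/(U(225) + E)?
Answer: -1/10636 ≈ -9.4020e-5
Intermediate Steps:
U(C) = -284 + C
E = -10577 (E = 38264 - 1*221**2 = 38264 - 1*48841 = 38264 - 48841 = -10577)
1/(U(225) + E) = 1/((-284 + 225) - 10577) = 1/(-59 - 10577) = 1/(-10636) = -1/10636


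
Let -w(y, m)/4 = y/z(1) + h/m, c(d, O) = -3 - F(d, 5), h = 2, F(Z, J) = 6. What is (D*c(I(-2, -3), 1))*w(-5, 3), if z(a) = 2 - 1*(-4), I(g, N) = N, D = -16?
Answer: 96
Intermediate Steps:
z(a) = 6 (z(a) = 2 + 4 = 6)
c(d, O) = -9 (c(d, O) = -3 - 1*6 = -3 - 6 = -9)
w(y, m) = -8/m - 2*y/3 (w(y, m) = -4*(y/6 + 2/m) = -4*(2/m + y/6) = -8/m - 2*y/3)
(D*c(I(-2, -3), 1))*w(-5, 3) = (-16*(-9))*(-8/3 - 2/3*(-5)) = 144*(-8*1/3 + 10/3) = 144*(-8/3 + 10/3) = 144*(2/3) = 96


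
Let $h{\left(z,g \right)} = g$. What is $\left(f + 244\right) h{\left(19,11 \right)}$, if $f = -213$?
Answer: $341$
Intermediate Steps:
$\left(f + 244\right) h{\left(19,11 \right)} = \left(-213 + 244\right) 11 = 31 \cdot 11 = 341$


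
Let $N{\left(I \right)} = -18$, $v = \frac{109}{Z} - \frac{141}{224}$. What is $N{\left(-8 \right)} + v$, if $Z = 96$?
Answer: $- \frac{2939}{168} \approx -17.494$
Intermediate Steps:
$v = \frac{85}{168}$ ($v = \frac{109}{96} - \frac{141}{224} = \frac{85}{168} \approx 0.50595$)
$N{\left(-8 \right)} + v = -18 + \frac{85}{168} = - \frac{2939}{168}$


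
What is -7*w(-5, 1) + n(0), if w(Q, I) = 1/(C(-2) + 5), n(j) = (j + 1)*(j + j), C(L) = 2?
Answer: -1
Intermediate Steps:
n(j) = 2*j*(1 + j) (n(j) = (1 + j)*(2*j) = 2*j*(1 + j))
w(Q, I) = 1/7 (w(Q, I) = 1/(2 + 5) = 1/7)
-7*w(-5, 1) + n(0) = -7*1/7 + 2*0*(1 + 0) = -1 + 2*0*1 = -1 + 0 = -1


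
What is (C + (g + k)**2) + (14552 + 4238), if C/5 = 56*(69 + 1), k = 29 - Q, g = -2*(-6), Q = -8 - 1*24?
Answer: 43719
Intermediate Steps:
Q = -32 (Q = -8 - 24 = -32)
g = 12
k = 61 (k = 29 - 1*(-32) = 29 + 32 = 61)
C = 19600 (C = 5*(56*(69 + 1)) = 5*(56*70) = 5*3920 = 19600)
(C + (g + k)**2) + (14552 + 4238) = (19600 + (12 + 61)**2) + (14552 + 4238) = (19600 + 73**2) + 18790 = (19600 + 5329) + 18790 = 24929 + 18790 = 43719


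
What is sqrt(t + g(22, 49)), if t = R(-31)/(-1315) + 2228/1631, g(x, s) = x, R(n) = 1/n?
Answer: 9*sqrt(1275214493873215)/66487715 ≈ 4.8338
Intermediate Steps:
t = 90826051/66487715 (t = 1/(-31*(-1315)) + 2228/1631 = -1/31*(-1/1315) + 2228*(1/1631) = 1/40765 + 2228/1631 = 90826051/66487715 ≈ 1.3661)
sqrt(t + g(22, 49)) = sqrt(90826051/66487715 + 22) = sqrt(1553555781/66487715) = 9*sqrt(1275214493873215)/66487715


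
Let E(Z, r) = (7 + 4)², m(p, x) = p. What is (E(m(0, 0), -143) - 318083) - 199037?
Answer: -516999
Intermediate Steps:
E(Z, r) = 121 (E(Z, r) = 11² = 121)
(E(m(0, 0), -143) - 318083) - 199037 = (121 - 318083) - 199037 = -317962 - 199037 = -516999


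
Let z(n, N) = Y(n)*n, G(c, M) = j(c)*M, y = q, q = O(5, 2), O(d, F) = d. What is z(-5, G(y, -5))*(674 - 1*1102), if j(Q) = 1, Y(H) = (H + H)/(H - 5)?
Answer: 2140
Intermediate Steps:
Y(H) = 2*H/(-5 + H) (Y(H) = (2*H)/(-5 + H) = 2*H/(-5 + H))
q = 5
y = 5
G(c, M) = M (G(c, M) = 1*M = M)
z(n, N) = 2*n**2/(-5 + n) (z(n, N) = (2*n/(-5 + n))*n = 2*n**2/(-5 + n))
z(-5, G(y, -5))*(674 - 1*1102) = (2*(-5)**2/(-5 - 5))*(674 - 1*1102) = (2*25/(-10))*(674 - 1102) = (2*25*(-1/10))*(-428) = -5*(-428) = 2140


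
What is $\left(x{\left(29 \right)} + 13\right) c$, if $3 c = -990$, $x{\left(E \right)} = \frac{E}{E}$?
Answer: $-4620$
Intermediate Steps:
$x{\left(E \right)} = 1$
$c = -330$ ($c = \frac{1}{3} \left(-990\right) = -330$)
$\left(x{\left(29 \right)} + 13\right) c = \left(1 + 13\right) \left(-330\right) = 14 \left(-330\right) = -4620$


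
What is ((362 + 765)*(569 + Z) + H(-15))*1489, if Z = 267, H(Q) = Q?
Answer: 1402871773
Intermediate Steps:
((362 + 765)*(569 + Z) + H(-15))*1489 = ((362 + 765)*(569 + 267) - 15)*1489 = (1127*836 - 15)*1489 = (942172 - 15)*1489 = 942157*1489 = 1402871773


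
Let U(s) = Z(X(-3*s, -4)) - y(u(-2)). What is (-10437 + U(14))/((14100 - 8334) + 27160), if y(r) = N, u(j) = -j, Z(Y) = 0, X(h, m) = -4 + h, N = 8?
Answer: -10445/32926 ≈ -0.31723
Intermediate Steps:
y(r) = 8
U(s) = -8 (U(s) = 0 - 1*8 = 0 - 8 = -8)
(-10437 + U(14))/((14100 - 8334) + 27160) = (-10437 - 8)/((14100 - 8334) + 27160) = -10445/(5766 + 27160) = -10445/32926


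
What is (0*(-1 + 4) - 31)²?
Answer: 961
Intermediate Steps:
(0*(-1 + 4) - 31)² = (0*3 - 31)² = (0 - 31)² = (-31)² = 961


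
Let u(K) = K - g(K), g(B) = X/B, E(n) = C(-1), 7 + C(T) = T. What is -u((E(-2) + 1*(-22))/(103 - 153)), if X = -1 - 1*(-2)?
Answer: 16/15 ≈ 1.0667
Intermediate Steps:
C(T) = -7 + T
X = 1 (X = -1 + 2 = 1)
E(n) = -8 (E(n) = -7 - 1 = -8)
g(B) = 1/B
u(K) = K - 1/K
-u((E(-2) + 1*(-22))/(103 - 153)) = -((-8 + 1*(-22))/(103 - 153) - 1/((-8 + 1*(-22))/(103 - 153))) = -((-8 - 22)/(-50) - 1/((-8 - 22)/(-50))) = -(-30*(-1/50) - 1/((-30*(-1/50)))) = -(⅗ - 1/⅗) = -(⅗ - 1*5/3) = -(⅗ - 5/3) = -1*(-16/15) = 16/15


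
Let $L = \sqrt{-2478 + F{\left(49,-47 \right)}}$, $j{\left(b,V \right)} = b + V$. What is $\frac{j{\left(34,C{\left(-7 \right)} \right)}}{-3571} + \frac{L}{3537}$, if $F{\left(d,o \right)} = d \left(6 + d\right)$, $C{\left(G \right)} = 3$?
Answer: $- \frac{37}{3571} + \frac{\sqrt{217}}{3537} \approx -0.0061964$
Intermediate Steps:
$j{\left(b,V \right)} = V + b$
$L = \sqrt{217}$ ($L = \sqrt{-2478 + 49 \left(6 + 49\right)} = \sqrt{-2478 + 49 \cdot 55} = \sqrt{-2478 + 2695} = \sqrt{217} \approx 14.731$)
$\frac{j{\left(34,C{\left(-7 \right)} \right)}}{-3571} + \frac{L}{3537} = \frac{3 + 34}{-3571} + \frac{\sqrt{217}}{3537} = 37 \left(- \frac{1}{3571}\right) + \sqrt{217} \cdot \frac{1}{3537} = - \frac{37}{3571} + \frac{\sqrt{217}}{3537}$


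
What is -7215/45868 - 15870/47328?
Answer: -44558195/90451696 ≈ -0.49262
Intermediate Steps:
-7215/45868 - 15870/47328 = -7215*1/45868 - 15870*1/47328 = -7215/45868 - 2645/7888 = -44558195/90451696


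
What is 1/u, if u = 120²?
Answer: 1/14400 ≈ 6.9444e-5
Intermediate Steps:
u = 14400
1/u = 1/14400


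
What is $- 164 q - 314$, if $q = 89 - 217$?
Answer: $20678$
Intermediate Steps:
$q = -128$
$- 164 q - 314 = \left(-164\right) \left(-128\right) - 314 = 20992 - 314 = 20678$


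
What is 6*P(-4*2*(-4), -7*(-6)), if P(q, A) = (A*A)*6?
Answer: 63504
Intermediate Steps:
P(q, A) = 6*A² (P(q, A) = A²*6 = 6*A²)
6*P(-4*2*(-4), -7*(-6)) = 6*(6*(-7*(-6))²) = 6*(6*42²) = 6*(6*1764) = 6*10584 = 63504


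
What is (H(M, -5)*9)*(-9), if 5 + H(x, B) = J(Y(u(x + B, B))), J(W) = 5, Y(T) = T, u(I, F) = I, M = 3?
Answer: 0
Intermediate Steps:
H(x, B) = 0 (H(x, B) = -5 + 5 = 0)
(H(M, -5)*9)*(-9) = (0*9)*(-9) = 0*(-9) = 0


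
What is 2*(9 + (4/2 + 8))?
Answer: 38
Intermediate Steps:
2*(9 + (4/2 + 8)) = 2*(9 + (4*(1/2) + 8)) = 2*(9 + (2 + 8)) = 2*(9 + 10) = 2*19 = 38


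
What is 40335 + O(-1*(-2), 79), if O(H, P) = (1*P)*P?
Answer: 46576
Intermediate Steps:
O(H, P) = P² (O(H, P) = P*P = P²)
40335 + O(-1*(-2), 79) = 40335 + 79² = 40335 + 6241 = 46576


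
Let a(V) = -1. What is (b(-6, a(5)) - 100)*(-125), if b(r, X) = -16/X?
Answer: 10500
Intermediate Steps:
(b(-6, a(5)) - 100)*(-125) = (-16/(-1) - 100)*(-125) = (-16*(-1) - 100)*(-125) = (16 - 100)*(-125) = -84*(-125) = 10500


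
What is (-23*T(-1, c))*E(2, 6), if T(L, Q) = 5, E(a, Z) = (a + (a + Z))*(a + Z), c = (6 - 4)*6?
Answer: -9200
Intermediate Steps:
c = 12 (c = 2*6 = 12)
E(a, Z) = (Z + a)*(Z + 2*a) (E(a, Z) = (a + (Z + a))*(Z + a) = (Z + 2*a)*(Z + a) = (Z + a)*(Z + 2*a))
(-23*T(-1, c))*E(2, 6) = (-23*5)*(6**2 + 2*2**2 + 3*6*2) = -115*(36 + 2*4 + 36) = -115*(36 + 8 + 36) = -115*80 = -9200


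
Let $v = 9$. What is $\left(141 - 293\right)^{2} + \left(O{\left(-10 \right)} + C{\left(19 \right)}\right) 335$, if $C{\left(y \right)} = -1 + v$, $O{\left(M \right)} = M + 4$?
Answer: $23774$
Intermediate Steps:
$O{\left(M \right)} = 4 + M$
$C{\left(y \right)} = 8$ ($C{\left(y \right)} = -1 + 9 = 8$)
$\left(141 - 293\right)^{2} + \left(O{\left(-10 \right)} + C{\left(19 \right)}\right) 335 = \left(141 - 293\right)^{2} + \left(\left(4 - 10\right) + 8\right) 335 = \left(-152\right)^{2} + \left(-6 + 8\right) 335 = 23104 + 2 \cdot 335 = 23104 + 670 = 23774$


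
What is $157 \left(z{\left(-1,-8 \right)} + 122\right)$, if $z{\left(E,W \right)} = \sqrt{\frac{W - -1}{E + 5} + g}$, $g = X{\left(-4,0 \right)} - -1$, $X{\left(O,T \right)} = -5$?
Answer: $19154 + \frac{157 i \sqrt{23}}{2} \approx 19154.0 + 376.47 i$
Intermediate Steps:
$g = -4$ ($g = -5 - -1 = -5 + 1 = -4$)
$z{\left(E,W \right)} = \sqrt{-4 + \frac{1 + W}{5 + E}}$ ($z{\left(E,W \right)} = \sqrt{\frac{W - -1}{E + 5} - 4} = \sqrt{\frac{W + 1}{5 + E} - 4} = \sqrt{\frac{1 + W}{5 + E} - 4} = \sqrt{-4 + \frac{1 + W}{5 + E}}$)
$157 \left(z{\left(-1,-8 \right)} + 122\right) = 157 \left(\sqrt{\frac{-19 - 8 - -4}{5 - 1}} + 122\right) = 157 \left(\sqrt{\frac{-19 - 8 + 4}{4}} + 122\right) = 157 \left(\sqrt{\frac{1}{4} \left(-23\right)} + 122\right) = 157 \left(\sqrt{- \frac{23}{4}} + 122\right) = 157 \left(\frac{i \sqrt{23}}{2} + 122\right) = 157 \left(122 + \frac{i \sqrt{23}}{2}\right) = 19154 + \frac{157 i \sqrt{23}}{2}$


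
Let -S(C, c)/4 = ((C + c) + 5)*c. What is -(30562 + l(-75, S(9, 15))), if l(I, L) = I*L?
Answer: -161062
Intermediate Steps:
S(C, c) = -4*c*(5 + C + c) (S(C, c) = -4*((C + c) + 5)*c = -4*(5 + C + c)*c = -4*c*(5 + C + c))
-(30562 + l(-75, S(9, 15))) = -(30562 - (-300)*15*(5 + 9 + 15)) = -(30562 - (-300)*15*29) = -(30562 - 75*(-1740)) = -(30562 + 130500) = -1*161062 = -161062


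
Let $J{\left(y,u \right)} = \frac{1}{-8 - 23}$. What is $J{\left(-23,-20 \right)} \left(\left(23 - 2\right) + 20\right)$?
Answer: $- \frac{41}{31} \approx -1.3226$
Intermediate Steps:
$J{\left(y,u \right)} = - \frac{1}{31}$ ($J{\left(y,u \right)} = \frac{1}{-31} = - \frac{1}{31}$)
$J{\left(-23,-20 \right)} \left(\left(23 - 2\right) + 20\right) = - \frac{\left(23 - 2\right) + 20}{31} = - \frac{21 + 20}{31} = \left(- \frac{1}{31}\right) 41 = - \frac{41}{31}$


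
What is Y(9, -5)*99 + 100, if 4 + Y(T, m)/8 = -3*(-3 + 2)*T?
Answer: 18316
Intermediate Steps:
Y(T, m) = -32 + 24*T (Y(T, m) = -32 + 8*(-3*(-3 + 2)*T) = -32 + 8*(-(-3)*T) = -32 + 8*(3*T) = -32 + 24*T)
Y(9, -5)*99 + 100 = (-32 + 24*9)*99 + 100 = (-32 + 216)*99 + 100 = 184*99 + 100 = 18216 + 100 = 18316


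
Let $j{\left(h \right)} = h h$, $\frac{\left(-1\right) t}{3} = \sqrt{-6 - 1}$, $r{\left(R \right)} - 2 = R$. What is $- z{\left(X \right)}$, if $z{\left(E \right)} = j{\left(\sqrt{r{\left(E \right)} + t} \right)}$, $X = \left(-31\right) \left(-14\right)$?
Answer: $-436 + 3 i \sqrt{7} \approx -436.0 + 7.9373 i$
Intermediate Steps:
$r{\left(R \right)} = 2 + R$
$t = - 3 i \sqrt{7}$ ($t = - 3 \sqrt{-6 - 1} = - 3 \sqrt{-7} = - 3 i \sqrt{7} \approx - 7.9373 i$)
$X = 434$
$j{\left(h \right)} = h^{2}$
$z{\left(E \right)} = 2 + E - 3 i \sqrt{7}$ ($z{\left(E \right)} = \left(\sqrt{\left(2 + E\right) - 3 i \sqrt{7}}\right)^{2} = \left(\sqrt{2 + E - 3 i \sqrt{7}}\right)^{2} = 2 + E - 3 i \sqrt{7}$)
$- z{\left(X \right)} = - (2 + 434 - 3 i \sqrt{7}) = - (436 - 3 i \sqrt{7}) = -436 + 3 i \sqrt{7}$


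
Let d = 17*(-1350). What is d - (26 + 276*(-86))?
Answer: 760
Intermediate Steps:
d = -22950
d - (26 + 276*(-86)) = -22950 - (26 + 276*(-86)) = -22950 - (26 - 23736) = -22950 - 1*(-23710) = -22950 + 23710 = 760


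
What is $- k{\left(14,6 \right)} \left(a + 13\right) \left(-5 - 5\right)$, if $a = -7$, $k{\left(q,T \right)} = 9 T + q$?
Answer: $4080$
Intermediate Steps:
$k{\left(q,T \right)} = q + 9 T$
$- k{\left(14,6 \right)} \left(a + 13\right) \left(-5 - 5\right) = - (14 + 9 \cdot 6) \left(-7 + 13\right) \left(-5 - 5\right) = - (14 + 54) 6 \left(-10\right) = \left(-1\right) 68 \left(-60\right) = \left(-68\right) \left(-60\right) = 4080$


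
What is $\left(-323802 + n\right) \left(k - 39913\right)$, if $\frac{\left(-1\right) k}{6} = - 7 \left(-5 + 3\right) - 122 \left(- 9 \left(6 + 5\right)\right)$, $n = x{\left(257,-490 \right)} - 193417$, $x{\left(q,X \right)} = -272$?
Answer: $58199625315$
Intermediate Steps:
$n = -193689$ ($n = -272 - 193417 = -193689$)
$k = -72552$ ($k = - 6 \left(- 7 \left(-5 + 3\right) - 122 \left(- 9 \left(6 + 5\right)\right)\right) = - 6 \left(\left(-7\right) \left(-2\right) - 122 \left(\left(-9\right) 11\right)\right) = - 6 \left(14 - -12078\right) = - 6 \left(14 + 12078\right) = \left(-6\right) 12092 = -72552$)
$\left(-323802 + n\right) \left(k - 39913\right) = \left(-323802 - 193689\right) \left(-72552 - 39913\right) = \left(-517491\right) \left(-112465\right) = 58199625315$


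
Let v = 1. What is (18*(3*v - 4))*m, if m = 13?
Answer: -234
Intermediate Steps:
(18*(3*v - 4))*m = (18*(3*1 - 4))*13 = (18*(3 - 4))*13 = (18*(-1))*13 = -18*13 = -234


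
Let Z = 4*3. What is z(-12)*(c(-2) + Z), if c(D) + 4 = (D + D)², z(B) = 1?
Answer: 24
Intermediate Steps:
Z = 12
c(D) = -4 + 4*D² (c(D) = -4 + (D + D)² = -4 + (2*D)² = -4 + 4*D²)
z(-12)*(c(-2) + Z) = 1*((-4 + 4*(-2)²) + 12) = 1*((-4 + 4*4) + 12) = 1*((-4 + 16) + 12) = 1*(12 + 12) = 1*24 = 24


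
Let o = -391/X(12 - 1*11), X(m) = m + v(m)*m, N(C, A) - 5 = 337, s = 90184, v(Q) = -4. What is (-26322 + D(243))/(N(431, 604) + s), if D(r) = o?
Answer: -78575/271578 ≈ -0.28933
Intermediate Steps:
N(C, A) = 342 (N(C, A) = 5 + 337 = 342)
X(m) = -3*m (X(m) = m - 4*m = -3*m)
o = 391/3 (o = -391*(-1/(3*(12 - 1*11))) = -391*(-1/(3*(12 - 11))) = -391/((-3*1)) = -391/(-3) = -391*(-⅓) = 391/3 ≈ 130.33)
D(r) = 391/3
(-26322 + D(243))/(N(431, 604) + s) = (-26322 + 391/3)/(342 + 90184) = -78575/3/90526 = -78575/3*1/90526 = -78575/271578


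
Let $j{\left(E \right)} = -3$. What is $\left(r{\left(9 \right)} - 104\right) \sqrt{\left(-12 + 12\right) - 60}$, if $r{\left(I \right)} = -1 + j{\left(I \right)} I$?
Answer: $- 264 i \sqrt{15} \approx - 1022.5 i$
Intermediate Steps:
$r{\left(I \right)} = -1 - 3 I$
$\left(r{\left(9 \right)} - 104\right) \sqrt{\left(-12 + 12\right) - 60} = \left(\left(-1 - 27\right) - 104\right) \sqrt{\left(-12 + 12\right) - 60} = \left(\left(-1 - 27\right) - 104\right) \sqrt{0 - 60} = \left(-28 - 104\right) \sqrt{-60} = - 132 \cdot 2 i \sqrt{15} = - 264 i \sqrt{15}$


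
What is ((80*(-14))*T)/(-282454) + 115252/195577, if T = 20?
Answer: 18467156604/27620752979 ≈ 0.66860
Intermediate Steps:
((80*(-14))*T)/(-282454) + 115252/195577 = ((80*(-14))*20)/(-282454) + 115252/195577 = -1120*20*(-1/282454) + 115252*(1/195577) = -22400*(-1/282454) + 115252/195577 = 11200/141227 + 115252/195577 = 18467156604/27620752979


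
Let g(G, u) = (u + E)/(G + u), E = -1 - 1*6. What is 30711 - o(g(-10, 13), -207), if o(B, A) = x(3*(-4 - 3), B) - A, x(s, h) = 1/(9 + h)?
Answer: 335543/11 ≈ 30504.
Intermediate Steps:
E = -7 (E = -1 - 6 = -7)
g(G, u) = (-7 + u)/(G + u) (g(G, u) = (u - 7)/(G + u) = (-7 + u)/(G + u))
o(B, A) = 1/(9 + B) - A
30711 - o(g(-10, 13), -207) = 30711 - (1 - 1*(-207)*(9 + (-7 + 13)/(-10 + 13)))/(9 + (-7 + 13)/(-10 + 13)) = 30711 - (1 - 1*(-207)*(9 + 6/3))/(9 + 6/3) = 30711 - (1 - 1*(-207)*(9 + (1/3)*6))/(9 + (1/3)*6) = 30711 - (1 - 1*(-207)*(9 + 2))/(9 + 2) = 30711 - (1 - 1*(-207)*11)/11 = 30711 - (1 + 2277)/11 = 30711 - 2278/11 = 335543/11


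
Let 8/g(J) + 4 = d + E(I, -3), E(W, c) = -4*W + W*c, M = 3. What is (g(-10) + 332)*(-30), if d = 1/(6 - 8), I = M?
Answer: -169160/17 ≈ -9950.6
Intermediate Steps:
I = 3
d = -½ (d = 1/(-2) = -½ ≈ -0.50000)
g(J) = -16/51 (g(J) = 8/(-4 + (-½ + 3*(-4 - 3))) = 8/(-4 + (-½ + 3*(-7))) = 8/(-4 + (-½ - 21)) = 8/(-4 - 43/2) = 8/(-51/2) = 8*(-2/51) = -16/51)
(g(-10) + 332)*(-30) = (-16/51 + 332)*(-30) = (16916/51)*(-30) = -169160/17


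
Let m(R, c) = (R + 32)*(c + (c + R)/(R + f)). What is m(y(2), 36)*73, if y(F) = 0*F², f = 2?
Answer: 126144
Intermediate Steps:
y(F) = 0
m(R, c) = (32 + R)*(c + (R + c)/(2 + R)) (m(R, c) = (R + 32)*(c + (c + R)/(R + 2)) = (32 + R)*(c + (R + c)/(2 + R)))
m(y(2), 36)*73 = ((0² + 32*0 + 96*36 + 36*0² + 35*0*36)/(2 + 0))*73 = ((0 + 0 + 3456 + 36*0 + 0)/2)*73 = ((0 + 0 + 3456 + 0 + 0)/2)*73 = ((½)*3456)*73 = 1728*73 = 126144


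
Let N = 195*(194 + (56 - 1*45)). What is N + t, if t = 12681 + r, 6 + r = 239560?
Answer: 292210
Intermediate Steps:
r = 239554 (r = -6 + 239560 = 239554)
N = 39975 (N = 195*(194 + (56 - 45)) = 195*(194 + 11) = 195*205 = 39975)
t = 252235 (t = 12681 + 239554 = 252235)
N + t = 39975 + 252235 = 292210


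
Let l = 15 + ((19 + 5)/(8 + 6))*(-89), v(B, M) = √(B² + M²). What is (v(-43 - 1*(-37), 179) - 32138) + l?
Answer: -225929/7 + √32077 ≈ -32096.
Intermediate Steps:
l = -963/7 (l = 15 + (24/14)*(-89) = 15 + (24*(1/14))*(-89) = 15 + (12/7)*(-89) = 15 - 1068/7 = -963/7 ≈ -137.57)
(v(-43 - 1*(-37), 179) - 32138) + l = (√((-43 - 1*(-37))² + 179²) - 32138) - 963/7 = (√((-43 + 37)² + 32041) - 32138) - 963/7 = (√((-6)² + 32041) - 32138) - 963/7 = (√(36 + 32041) - 32138) - 963/7 = (√32077 - 32138) - 963/7 = (-32138 + √32077) - 963/7 = -225929/7 + √32077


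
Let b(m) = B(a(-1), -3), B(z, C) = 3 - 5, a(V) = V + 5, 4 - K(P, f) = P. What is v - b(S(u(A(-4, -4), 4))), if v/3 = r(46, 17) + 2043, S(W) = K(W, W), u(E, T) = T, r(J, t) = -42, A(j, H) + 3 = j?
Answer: 6005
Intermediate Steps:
A(j, H) = -3 + j
K(P, f) = 4 - P
a(V) = 5 + V
B(z, C) = -2
S(W) = 4 - W
v = 6003 (v = 3*(-42 + 2043) = 3*2001 = 6003)
b(m) = -2
v - b(S(u(A(-4, -4), 4))) = 6003 - 1*(-2) = 6003 + 2 = 6005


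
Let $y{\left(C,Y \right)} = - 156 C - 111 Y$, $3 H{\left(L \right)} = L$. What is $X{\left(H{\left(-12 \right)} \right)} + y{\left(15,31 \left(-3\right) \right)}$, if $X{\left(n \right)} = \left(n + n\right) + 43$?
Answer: $8018$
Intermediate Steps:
$H{\left(L \right)} = \frac{L}{3}$
$X{\left(n \right)} = 43 + 2 n$ ($X{\left(n \right)} = 2 n + 43 = 43 + 2 n$)
$X{\left(H{\left(-12 \right)} \right)} + y{\left(15,31 \left(-3\right) \right)} = \left(43 + 2 \cdot \frac{1}{3} \left(-12\right)\right) - \left(2340 + 111 \cdot 31 \left(-3\right)\right) = \left(43 + 2 \left(-4\right)\right) - -7983 = \left(43 - 8\right) + \left(-2340 + 10323\right) = 35 + 7983 = 8018$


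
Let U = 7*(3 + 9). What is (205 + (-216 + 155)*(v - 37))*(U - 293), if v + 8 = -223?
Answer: -3459577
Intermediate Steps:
v = -231 (v = -8 - 223 = -231)
U = 84 (U = 7*12 = 84)
(205 + (-216 + 155)*(v - 37))*(U - 293) = (205 + (-216 + 155)*(-231 - 37))*(84 - 293) = (205 - 61*(-268))*(-209) = (205 + 16348)*(-209) = 16553*(-209) = -3459577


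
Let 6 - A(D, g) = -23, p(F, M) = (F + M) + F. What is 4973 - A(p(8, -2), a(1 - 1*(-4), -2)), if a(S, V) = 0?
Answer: 4944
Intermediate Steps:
p(F, M) = M + 2*F
A(D, g) = 29 (A(D, g) = 6 - 1*(-23) = 6 + 23 = 29)
4973 - A(p(8, -2), a(1 - 1*(-4), -2)) = 4973 - 1*29 = 4973 - 29 = 4944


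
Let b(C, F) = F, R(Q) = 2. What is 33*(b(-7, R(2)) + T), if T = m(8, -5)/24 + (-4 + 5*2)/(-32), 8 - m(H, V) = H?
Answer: 957/16 ≈ 59.813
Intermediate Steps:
m(H, V) = 8 - H
T = -3/16 (T = (8 - 1*8)/24 + (-4 + 5*2)/(-32) = (8 - 8)*(1/24) + (-4 + 10)*(-1/32) = 0*(1/24) + 6*(-1/32) = 0 - 3/16 = -3/16 ≈ -0.18750)
33*(b(-7, R(2)) + T) = 33*(2 - 3/16) = 33*(29/16) = 957/16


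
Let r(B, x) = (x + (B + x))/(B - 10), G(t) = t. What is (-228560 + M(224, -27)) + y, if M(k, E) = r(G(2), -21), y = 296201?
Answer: 67646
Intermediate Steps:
r(B, x) = (B + 2*x)/(-10 + B)
M(k, E) = 5 (M(k, E) = (2 + 2*(-21))/(-10 + 2) = (2 - 42)/(-8) = -1/8*(-40) = 5)
(-228560 + M(224, -27)) + y = (-228560 + 5) + 296201 = -228555 + 296201 = 67646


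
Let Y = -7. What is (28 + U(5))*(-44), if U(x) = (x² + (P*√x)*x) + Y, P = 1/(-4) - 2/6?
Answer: -2024 + 385*√5/3 ≈ -1737.0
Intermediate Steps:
P = -7/12 (P = 1*(-¼) - 2*⅙ = -¼ - ⅓ = -7/12 ≈ -0.58333)
U(x) = -7 + x² - 7*x^(3/2)/12 (U(x) = (x² + (-7*√x/12)*x) - 7 = (x² - 7*x^(3/2)/12) - 7 = -7 + x² - 7*x^(3/2)/12)
(28 + U(5))*(-44) = (28 + (-7 + 5² - 35*√5/12))*(-44) = (28 + (-7 + 25 - 35*√5/12))*(-44) = (28 + (18 - 35*√5/12))*(-44) = (46 - 35*√5/12)*(-44) = -2024 + 385*√5/3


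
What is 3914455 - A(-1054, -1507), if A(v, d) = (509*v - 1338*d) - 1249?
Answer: 2435824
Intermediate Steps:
A(v, d) = -1249 - 1338*d + 509*v (A(v, d) = (-1338*d + 509*v) - 1249 = -1249 - 1338*d + 509*v)
3914455 - A(-1054, -1507) = 3914455 - (-1249 - 1338*(-1507) + 509*(-1054)) = 3914455 - (-1249 + 2016366 - 536486) = 3914455 - 1*1478631 = 3914455 - 1478631 = 2435824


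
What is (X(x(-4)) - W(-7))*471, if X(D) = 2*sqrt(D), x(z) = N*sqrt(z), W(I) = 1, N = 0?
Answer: -471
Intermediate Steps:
x(z) = 0 (x(z) = 0*sqrt(z) = 0)
(X(x(-4)) - W(-7))*471 = (2*sqrt(0) - 1*1)*471 = (2*0 - 1)*471 = (0 - 1)*471 = -1*471 = -471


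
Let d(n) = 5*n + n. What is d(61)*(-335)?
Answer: -122610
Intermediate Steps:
d(n) = 6*n
d(61)*(-335) = (6*61)*(-335) = 366*(-335) = -122610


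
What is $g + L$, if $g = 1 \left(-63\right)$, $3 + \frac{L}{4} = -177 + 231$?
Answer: $141$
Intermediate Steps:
$L = 204$ ($L = -12 + 4 \left(-177 + 231\right) = -12 + 4 \cdot 54 = -12 + 216 = 204$)
$g = -63$
$g + L = -63 + 204 = 141$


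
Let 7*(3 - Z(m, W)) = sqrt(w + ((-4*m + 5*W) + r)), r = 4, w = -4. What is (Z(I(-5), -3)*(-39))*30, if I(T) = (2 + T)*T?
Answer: -3510 + 5850*I*sqrt(3)/7 ≈ -3510.0 + 1447.5*I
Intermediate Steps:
I(T) = T*(2 + T)
Z(m, W) = 3 - sqrt(-4*m + 5*W)/7 (Z(m, W) = 3 - sqrt(-4 + ((-4*m + 5*W) + 4))/7 = 3 - sqrt(-4 + (4 - 4*m + 5*W))/7 = 3 - sqrt(-4*m + 5*W)/7)
(Z(I(-5), -3)*(-39))*30 = ((3 - sqrt(-(-20)*(2 - 5) + 5*(-3))/7)*(-39))*30 = ((3 - sqrt(-(-20)*(-3) - 15)/7)*(-39))*30 = ((3 - sqrt(-4*15 - 15)/7)*(-39))*30 = ((3 - sqrt(-60 - 15)/7)*(-39))*30 = ((3 - 5*I*sqrt(3)/7)*(-39))*30 = (-117 + 195*I*sqrt(3)/7)*30 = -3510 + 5850*I*sqrt(3)/7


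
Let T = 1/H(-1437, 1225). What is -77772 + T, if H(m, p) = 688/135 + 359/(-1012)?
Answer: -50379865032/647791 ≈ -77772.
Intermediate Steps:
H(m, p) = 647791/136620 (H(m, p) = 688*(1/135) + 359*(-1/1012) = 688/135 - 359/1012 = 647791/136620)
T = 136620/647791 (T = 1/(647791/136620) = 136620/647791 ≈ 0.21090)
-77772 + T = -77772 + 136620/647791 = -50379865032/647791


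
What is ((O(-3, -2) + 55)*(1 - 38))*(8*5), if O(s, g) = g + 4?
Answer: -84360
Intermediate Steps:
O(s, g) = 4 + g
((O(-3, -2) + 55)*(1 - 38))*(8*5) = (((4 - 2) + 55)*(1 - 38))*(8*5) = ((2 + 55)*(-37))*40 = (57*(-37))*40 = -2109*40 = -84360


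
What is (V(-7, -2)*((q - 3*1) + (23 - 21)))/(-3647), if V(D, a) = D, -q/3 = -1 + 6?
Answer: -16/521 ≈ -0.030710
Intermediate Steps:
q = -15 (q = -3*(-1 + 6) = -3*5 = -15)
(V(-7, -2)*((q - 3*1) + (23 - 21)))/(-3647) = -7*((-15 - 3*1) + (23 - 21))/(-3647) = -7*((-15 - 3) + 2)*(-1/3647) = -7*(-18 + 2)*(-1/3647) = -7*(-16)*(-1/3647) = 112*(-1/3647) = -16/521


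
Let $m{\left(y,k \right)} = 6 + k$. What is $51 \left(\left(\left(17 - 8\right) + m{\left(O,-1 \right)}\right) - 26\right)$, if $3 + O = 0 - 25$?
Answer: $-612$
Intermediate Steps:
$O = -28$ ($O = -3 + \left(0 - 25\right) = -3 - 25 = -28$)
$51 \left(\left(\left(17 - 8\right) + m{\left(O,-1 \right)}\right) - 26\right) = 51 \left(\left(\left(17 - 8\right) + \left(6 - 1\right)\right) - 26\right) = 51 \left(\left(9 + 5\right) - 26\right) = 51 \left(14 - 26\right) = 51 \left(-12\right) = -612$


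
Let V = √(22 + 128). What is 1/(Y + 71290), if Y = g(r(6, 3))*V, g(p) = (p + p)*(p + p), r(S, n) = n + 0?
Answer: 7129/508206970 - 9*√6/254103485 ≈ 1.3941e-5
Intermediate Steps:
r(S, n) = n
g(p) = 4*p² (g(p) = (2*p)*(2*p) = 4*p²)
V = 5*√6 (V = √150 = 5*√6 ≈ 12.247)
Y = 180*√6 (Y = (4*3²)*(5*√6) = (4*9)*(5*√6) = 36*(5*√6) = 180*√6 ≈ 440.91)
1/(Y + 71290) = 1/(180*√6 + 71290) = 1/(71290 + 180*√6)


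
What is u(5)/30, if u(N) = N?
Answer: 1/6 ≈ 0.16667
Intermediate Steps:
u(5)/30 = 5/30 = (1/30)*5 = 1/6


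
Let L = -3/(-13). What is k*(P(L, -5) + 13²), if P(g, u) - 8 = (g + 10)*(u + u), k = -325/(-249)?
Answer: 24275/249 ≈ 97.490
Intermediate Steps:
k = 325/249 (k = -325*(-1/249) = 325/249 ≈ 1.3052)
L = 3/13 (L = -3*(-1/13) = 3/13 ≈ 0.23077)
P(g, u) = 8 + 2*u*(10 + g) (P(g, u) = 8 + (g + 10)*(u + u) = 8 + (10 + g)*(2*u) = 8 + 2*u*(10 + g))
k*(P(L, -5) + 13²) = 325*((8 + 20*(-5) + 2*(3/13)*(-5)) + 13²)/249 = 325*((8 - 100 - 30/13) + 169)/249 = 325*(-1226/13 + 169)/249 = (325/249)*(971/13) = 24275/249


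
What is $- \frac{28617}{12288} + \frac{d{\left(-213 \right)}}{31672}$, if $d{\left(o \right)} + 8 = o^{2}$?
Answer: $- \frac{14540069}{16216064} \approx -0.89665$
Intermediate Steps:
$d{\left(o \right)} = -8 + o^{2}$
$- \frac{28617}{12288} + \frac{d{\left(-213 \right)}}{31672} = - \frac{28617}{12288} + \frac{-8 + \left(-213\right)^{2}}{31672} = \left(-28617\right) \frac{1}{12288} + \left(-8 + 45369\right) \frac{1}{31672} = - \frac{9539}{4096} + 45361 \cdot \frac{1}{31672} = - \frac{9539}{4096} + \frac{45361}{31672} = - \frac{14540069}{16216064}$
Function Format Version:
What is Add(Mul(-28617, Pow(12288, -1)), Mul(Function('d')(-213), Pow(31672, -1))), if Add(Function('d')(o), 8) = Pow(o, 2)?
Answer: Rational(-14540069, 16216064) ≈ -0.89665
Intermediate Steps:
Function('d')(o) = Add(-8, Pow(o, 2))
Add(Mul(-28617, Pow(12288, -1)), Mul(Function('d')(-213), Pow(31672, -1))) = Add(Mul(-28617, Pow(12288, -1)), Mul(Add(-8, Pow(-213, 2)), Pow(31672, -1))) = Add(Mul(-28617, Rational(1, 12288)), Mul(Add(-8, 45369), Rational(1, 31672))) = Add(Rational(-9539, 4096), Mul(45361, Rational(1, 31672))) = Add(Rational(-9539, 4096), Rational(45361, 31672)) = Rational(-14540069, 16216064)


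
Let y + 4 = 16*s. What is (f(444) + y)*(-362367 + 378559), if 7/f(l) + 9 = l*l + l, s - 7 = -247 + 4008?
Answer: 17532064891712/17961 ≈ 9.7612e+8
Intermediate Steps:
s = 3768 (s = 7 + (-247 + 4008) = 7 + 3761 = 3768)
y = 60284 (y = -4 + 16*3768 = -4 + 60288 = 60284)
f(l) = 7/(-9 + l + l²) (f(l) = 7/(-9 + (l*l + l)) = 7/(-9 + (l² + l)) = 7/(-9 + (l + l²)) = 7/(-9 + l + l²))
(f(444) + y)*(-362367 + 378559) = (7/(-9 + 444 + 444²) + 60284)*(-362367 + 378559) = (7/(-9 + 444 + 197136) + 60284)*16192 = (7/197571 + 60284)*16192 = (11910370171/197571)*16192 = 17532064891712/17961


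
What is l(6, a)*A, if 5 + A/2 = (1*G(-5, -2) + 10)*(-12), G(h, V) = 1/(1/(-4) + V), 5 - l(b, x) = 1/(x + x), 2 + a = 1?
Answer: -3949/3 ≈ -1316.3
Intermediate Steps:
a = -1 (a = -2 + 1 = -1)
l(b, x) = 5 - 1/(2*x) (l(b, x) = 5 - 1/(x + x) = 5 - 1/(2*x))
G(h, V) = 1/(-¼ + V) (G(h, V) = 1/(1*(-¼) + V) = 1/(-¼ + V))
A = -718/3 (A = -10 + 2*((1*(4/(-1 + 4*(-2))) + 10)*(-12)) = -10 + 2*((1*(4/(-1 - 8)) + 10)*(-12)) = -10 + 2*((1*(4/(-9)) + 10)*(-12)) = -10 + 2*((1*(4*(-⅑)) + 10)*(-12)) = -10 + 2*((1*(-4/9) + 10)*(-12)) = -10 + 2*((-4/9 + 10)*(-12)) = -10 + 2*((86/9)*(-12)) = -10 + 2*(-344/3) = -10 - 688/3 = -718/3 ≈ -239.33)
l(6, a)*A = (5 - ½/(-1))*(-718/3) = (5 - ½*(-1))*(-718/3) = (5 + ½)*(-718/3) = (11/2)*(-718/3) = -3949/3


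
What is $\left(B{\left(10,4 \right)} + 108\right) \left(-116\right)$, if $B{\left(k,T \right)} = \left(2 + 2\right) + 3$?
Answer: $-13340$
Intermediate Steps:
$B{\left(k,T \right)} = 7$ ($B{\left(k,T \right)} = 4 + 3 = 7$)
$\left(B{\left(10,4 \right)} + 108\right) \left(-116\right) = \left(7 + 108\right) \left(-116\right) = 115 \left(-116\right) = -13340$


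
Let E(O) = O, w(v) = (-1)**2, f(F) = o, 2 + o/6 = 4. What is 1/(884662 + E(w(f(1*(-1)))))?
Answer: 1/884663 ≈ 1.1304e-6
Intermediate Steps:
o = 12 (o = -12 + 6*4 = -12 + 24 = 12)
f(F) = 12
w(v) = 1
1/(884662 + E(w(f(1*(-1))))) = 1/(884662 + 1) = 1/884663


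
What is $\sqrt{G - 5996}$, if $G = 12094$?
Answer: $\sqrt{6098} \approx 78.09$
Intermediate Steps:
$\sqrt{G - 5996} = \sqrt{12094 - 5996} = \sqrt{6098}$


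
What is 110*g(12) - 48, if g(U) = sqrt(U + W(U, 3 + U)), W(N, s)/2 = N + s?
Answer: -48 + 110*sqrt(66) ≈ 845.64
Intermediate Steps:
W(N, s) = 2*N + 2*s (W(N, s) = 2*(N + s) = 2*N + 2*s)
g(U) = sqrt(6 + 5*U) (g(U) = sqrt(U + (2*U + 2*(3 + U))) = sqrt(U + (2*U + (6 + 2*U))) = sqrt(U + (6 + 4*U)) = sqrt(6 + 5*U))
110*g(12) - 48 = 110*sqrt(6 + 5*12) - 48 = 110*sqrt(6 + 60) - 48 = 110*sqrt(66) - 48 = -48 + 110*sqrt(66)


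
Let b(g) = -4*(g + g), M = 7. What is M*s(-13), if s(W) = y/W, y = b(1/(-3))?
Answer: -56/39 ≈ -1.4359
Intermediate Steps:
b(g) = -8*g
y = 8/3 (y = -8/(-3) = -8*(-⅓) = 8/3 ≈ 2.6667)
s(W) = 8/(3*W)
M*s(-13) = 7*((8/3)/(-13)) = 7*((8/3)*(-1/13)) = 7*(-8/39) = -56/39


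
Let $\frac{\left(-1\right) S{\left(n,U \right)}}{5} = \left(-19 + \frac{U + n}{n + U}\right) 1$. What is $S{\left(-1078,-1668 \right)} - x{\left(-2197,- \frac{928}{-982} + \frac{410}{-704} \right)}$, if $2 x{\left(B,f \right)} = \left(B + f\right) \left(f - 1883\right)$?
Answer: $- \frac{123524883566702753}{59741800448} \approx -2.0676 \cdot 10^{6}$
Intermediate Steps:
$x{\left(B,f \right)} = \frac{\left(-1883 + f\right) \left(B + f\right)}{2}$ ($x{\left(B,f \right)} = \frac{\left(B + f\right) \left(f - 1883\right)}{2} = \frac{\left(B + f\right) \left(-1883 + f\right)}{2} = \frac{\left(-1883 + f\right) \left(B + f\right)}{2}$)
$S{\left(n,U \right)} = 90$ ($S{\left(n,U \right)} = - 5 \left(-19 + \frac{U + n}{n + U}\right) 1 = - 5 \left(-19 + \frac{U + n}{U + n}\right) 1 = - 5 \left(-19 + 1\right) 1 = - 5 \left(\left(-18\right) 1\right) = \left(-5\right) \left(-18\right) = 90$)
$S{\left(-1078,-1668 \right)} - x{\left(-2197,- \frac{928}{-982} + \frac{410}{-704} \right)} = 90 - \left(\frac{\left(- \frac{928}{-982} + \frac{410}{-704}\right)^{2}}{2} - - \frac{4136951}{2} - \frac{1883 \left(- \frac{928}{-982} + \frac{410}{-704}\right)}{2} + \frac{1}{2} \left(-2197\right) \left(- \frac{928}{-982} + \frac{410}{-704}\right)\right) = 90 - \left(\frac{\left(\left(-928\right) \left(- \frac{1}{982}\right) + 410 \left(- \frac{1}{704}\right)\right)^{2}}{2} + \frac{4136951}{2} - \frac{1883 \left(\left(-928\right) \left(- \frac{1}{982}\right) + 410 \left(- \frac{1}{704}\right)\right)}{2} + \frac{1}{2} \left(-2197\right) \left(\left(-928\right) \left(- \frac{1}{982}\right) + 410 \left(- \frac{1}{704}\right)\right)\right) = 90 - \left(\frac{\left(\frac{464}{491} - \frac{205}{352}\right)^{2}}{2} + \frac{4136951}{2} - \frac{1883 \left(\frac{464}{491} - \frac{205}{352}\right)}{2} + \frac{1}{2} \left(-2197\right) \left(\frac{464}{491} - \frac{205}{352}\right)\right) = 90 - \left(\frac{\left(\frac{62673}{172832}\right)^{2}}{2} + \frac{4136951}{2} - \frac{118013259}{345664} + \frac{1}{2} \left(-2197\right) \frac{62673}{172832}\right) = 90 - \left(\frac{1}{2} \cdot \frac{3927904929}{29870900224} + \frac{4136951}{2} - \frac{118013259}{345664} - \frac{137692581}{345664}\right) = 90 - \left(\frac{3927904929}{59741800448} + \frac{4136951}{2} - \frac{118013259}{345664} - \frac{137692581}{345664}\right) = 90 - \frac{123530260328743073}{59741800448} = - \frac{123524883566702753}{59741800448}$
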